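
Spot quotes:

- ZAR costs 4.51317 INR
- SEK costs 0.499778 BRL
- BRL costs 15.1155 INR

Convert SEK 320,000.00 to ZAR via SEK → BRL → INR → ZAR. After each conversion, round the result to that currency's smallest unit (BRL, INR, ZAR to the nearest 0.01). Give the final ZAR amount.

ZAR 535,633.75

SEK 320,000.00 × 0.499778 = BRL 159,928.96
BRL 159,928.96 × 15.1155 = INR 2,417,406.19
INR 2,417,406.19 ÷ 4.51317 = ZAR 535,633.75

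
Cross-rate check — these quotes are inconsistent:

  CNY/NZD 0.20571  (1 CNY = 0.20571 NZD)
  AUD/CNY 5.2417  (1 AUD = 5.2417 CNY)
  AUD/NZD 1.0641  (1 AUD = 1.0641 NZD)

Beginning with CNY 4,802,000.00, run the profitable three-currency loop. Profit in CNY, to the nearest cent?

Profitable loop is CNY → NZD → AUD → CNY:
CNY 4,802,000.00 × 0.20571 = NZD 987,819.42
NZD 987,819.42 ÷ 1.0641 = AUD 928,314.46
AUD 928,314.46 × 5.2417 = CNY 4,865,945.92
Profit = CNY 4,865,945.92 − CNY 4,802,000.00

Profit: CNY 63,945.92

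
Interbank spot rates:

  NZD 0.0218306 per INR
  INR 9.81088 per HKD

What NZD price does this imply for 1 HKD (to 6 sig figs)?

HKD/NZD = 0.214177

1 HKD × 9.81088 = 9.81088 INR
9.81088 INR × 0.0218306 = 0.214177 NZD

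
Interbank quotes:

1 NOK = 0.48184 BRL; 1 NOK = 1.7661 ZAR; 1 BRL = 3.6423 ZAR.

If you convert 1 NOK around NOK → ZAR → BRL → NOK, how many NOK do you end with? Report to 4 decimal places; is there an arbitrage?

1.0063 (arbitrage exists)

Around NOK → ZAR → BRL → NOK: 1 × 1.7661 ÷ 3.6423 ÷ 0.48184 = 1.006321
Product > 1; profitable direction is NOK → ZAR → BRL → NOK.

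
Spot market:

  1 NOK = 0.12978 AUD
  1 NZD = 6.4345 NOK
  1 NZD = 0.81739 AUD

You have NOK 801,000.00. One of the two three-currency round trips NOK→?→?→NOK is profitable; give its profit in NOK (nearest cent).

Profitable loop is NOK → AUD → NZD → NOK:
NOK 801,000.00 × 0.12978 = AUD 103,953.78
AUD 103,953.78 ÷ 0.81739 = NZD 127,177.70
NZD 127,177.70 × 6.4345 = NOK 818,324.91
Profit = NOK 818,324.91 − NOK 801,000.00

Profit: NOK 17,324.91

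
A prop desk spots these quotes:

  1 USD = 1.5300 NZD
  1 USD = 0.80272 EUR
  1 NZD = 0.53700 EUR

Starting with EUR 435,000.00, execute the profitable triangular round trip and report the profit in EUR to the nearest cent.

Profitable loop is EUR → USD → NZD → EUR:
EUR 435,000.00 ÷ 0.80272 = USD 541,907.51
USD 541,907.51 × 1.5300 = NZD 829,118.50
NZD 829,118.50 × 0.53700 = EUR 445,236.63
Profit = EUR 445,236.63 − EUR 435,000.00

Profit: EUR 10,236.63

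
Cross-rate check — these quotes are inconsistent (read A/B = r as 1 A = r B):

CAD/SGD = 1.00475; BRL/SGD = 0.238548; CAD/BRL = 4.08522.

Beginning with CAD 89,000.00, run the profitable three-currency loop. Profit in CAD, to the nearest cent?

Profitable loop is CAD → SGD → BRL → CAD:
CAD 89,000.00 × 1.00475 = SGD 89,422.75
SGD 89,422.75 ÷ 0.238548 = BRL 374,862.71
BRL 374,862.71 ÷ 4.08522 = CAD 91,760.72
Profit = CAD 91,760.72 − CAD 89,000.00

Profit: CAD 2,760.72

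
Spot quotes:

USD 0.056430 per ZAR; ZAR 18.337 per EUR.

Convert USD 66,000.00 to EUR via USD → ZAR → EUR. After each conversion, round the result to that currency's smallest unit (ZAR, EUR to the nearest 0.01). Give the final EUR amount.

EUR 63,783.10

USD 66,000.00 ÷ 0.056430 = ZAR 1,169,590.64
ZAR 1,169,590.64 ÷ 18.337 = EUR 63,783.10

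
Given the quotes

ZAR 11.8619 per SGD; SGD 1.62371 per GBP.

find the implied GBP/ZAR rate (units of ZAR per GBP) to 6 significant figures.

1 GBP × 1.62371 = 1.62371 SGD
1.62371 SGD × 11.8619 = 19.2603 ZAR

GBP/ZAR = 19.2603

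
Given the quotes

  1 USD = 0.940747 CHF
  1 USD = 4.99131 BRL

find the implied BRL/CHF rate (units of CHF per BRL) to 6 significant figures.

1 BRL ÷ 4.99131 = 0.200348 USD
0.200348 USD × 0.940747 = 0.188477 CHF

BRL/CHF = 0.188477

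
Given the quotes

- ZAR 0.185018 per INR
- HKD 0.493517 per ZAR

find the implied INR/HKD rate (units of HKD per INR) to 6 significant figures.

INR/HKD = 0.0913095

1 INR × 0.185018 = 0.185018 ZAR
0.185018 ZAR × 0.493517 = 0.0913095 HKD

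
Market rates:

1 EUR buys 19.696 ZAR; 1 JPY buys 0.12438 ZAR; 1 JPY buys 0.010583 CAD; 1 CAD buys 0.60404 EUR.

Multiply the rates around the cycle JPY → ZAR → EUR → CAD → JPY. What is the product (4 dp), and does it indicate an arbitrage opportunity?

Around JPY → ZAR → EUR → CAD → JPY: 1 × 0.12438 ÷ 19.696 ÷ 0.60404 ÷ 0.010583 = 0.987866
Product < 1; profitable direction is JPY → CAD → EUR → ZAR → JPY.

0.9879 (arbitrage exists)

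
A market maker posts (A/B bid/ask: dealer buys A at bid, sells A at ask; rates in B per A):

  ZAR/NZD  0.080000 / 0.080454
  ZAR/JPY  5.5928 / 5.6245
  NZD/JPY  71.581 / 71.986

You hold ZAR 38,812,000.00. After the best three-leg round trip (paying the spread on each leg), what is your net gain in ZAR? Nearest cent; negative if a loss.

Best loop ZAR → NZD → JPY → ZAR:
ZAR 38,812,000.00 × 0.080000 (sell ZAR at bid) = NZD 3,104,960.00
NZD 3,104,960.00 × 71.581 (sell NZD at bid) = JPY 222,256,142
JPY 222,256,142 ÷ 5.6245 (buy ZAR at ask) = ZAR 39,515,715.49

Net profit: ZAR 703,715.49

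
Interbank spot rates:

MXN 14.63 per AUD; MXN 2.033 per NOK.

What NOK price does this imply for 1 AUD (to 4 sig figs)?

AUD/NOK = 7.196

1 AUD × 14.63 = 14.63 MXN
14.63 MXN ÷ 2.033 = 7.19626 NOK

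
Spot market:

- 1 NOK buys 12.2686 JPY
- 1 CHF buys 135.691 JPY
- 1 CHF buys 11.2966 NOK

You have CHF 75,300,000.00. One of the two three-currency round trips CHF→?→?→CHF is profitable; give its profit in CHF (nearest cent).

Profit: CHF 1,610,687.13

Profitable loop is CHF → NOK → JPY → CHF:
CHF 75,300,000.00 × 11.2966 = NOK 850,633,980.00
NOK 850,633,980.00 × 12.2686 = JPY 10,436,088,047
JPY 10,436,088,047 ÷ 135.691 = CHF 76,910,687.13
Profit = CHF 76,910,687.13 − CHF 75,300,000.00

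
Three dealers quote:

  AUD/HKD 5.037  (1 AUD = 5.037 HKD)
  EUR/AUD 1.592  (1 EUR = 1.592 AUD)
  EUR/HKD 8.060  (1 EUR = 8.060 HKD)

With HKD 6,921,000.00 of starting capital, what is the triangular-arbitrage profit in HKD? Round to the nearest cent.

Profit: HKD 35,469.36

Profitable loop is HKD → AUD → EUR → HKD:
HKD 6,921,000.00 ÷ 5.037 = AUD 1,374,032.16
AUD 1,374,032.16 ÷ 1.592 = EUR 863,085.53
EUR 863,085.53 × 8.060 = HKD 6,956,469.36
Profit = HKD 6,956,469.36 − HKD 6,921,000.00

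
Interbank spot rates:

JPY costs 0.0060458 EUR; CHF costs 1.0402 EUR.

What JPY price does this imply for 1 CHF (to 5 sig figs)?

CHF/JPY = 172.05

1 CHF × 1.0402 = 1.0402 EUR
1.0402 EUR ÷ 0.0060458 = 172.053 JPY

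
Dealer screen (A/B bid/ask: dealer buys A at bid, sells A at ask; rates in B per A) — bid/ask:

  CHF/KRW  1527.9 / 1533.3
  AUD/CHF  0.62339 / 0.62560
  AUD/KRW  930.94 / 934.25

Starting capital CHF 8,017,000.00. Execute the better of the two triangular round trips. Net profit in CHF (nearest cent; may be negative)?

Net profit: CHF 156,414.79

Best loop CHF → KRW → AUD → CHF:
CHF 8,017,000.00 × 1527.9 (sell CHF at bid) = KRW 12,249,174,300
KRW 12,249,174,300 ÷ 934.25 (buy AUD at ask) = AUD 13,111,238.21
AUD 13,111,238.21 × 0.62339 (sell AUD at bid) = CHF 8,173,414.79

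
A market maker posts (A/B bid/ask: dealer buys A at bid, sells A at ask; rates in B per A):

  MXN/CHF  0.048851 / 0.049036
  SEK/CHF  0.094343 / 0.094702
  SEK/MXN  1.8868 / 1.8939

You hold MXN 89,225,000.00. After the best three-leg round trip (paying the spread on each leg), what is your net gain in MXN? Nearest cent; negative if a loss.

Best loop MXN → SEK → CHF → MXN:
MXN 89,225,000.00 ÷ 1.8939 (buy SEK at ask) = SEK 47,111,779.93
SEK 47,111,779.93 × 0.094343 (sell SEK at bid) = CHF 4,444,666.65
CHF 4,444,666.65 ÷ 0.049036 (buy MXN at ask) = MXN 90,640,889.42

Net profit: MXN 1,415,889.42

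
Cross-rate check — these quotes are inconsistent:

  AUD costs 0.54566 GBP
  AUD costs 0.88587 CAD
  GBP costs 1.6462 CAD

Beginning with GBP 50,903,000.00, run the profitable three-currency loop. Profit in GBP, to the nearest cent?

Profit: GBP 712,257.70

Profitable loop is GBP → CAD → AUD → GBP:
GBP 50,903,000.00 × 1.6462 = CAD 83,796,518.60
CAD 83,796,518.60 ÷ 0.88587 = AUD 94,592,342.67
AUD 94,592,342.67 × 0.54566 = GBP 51,615,257.70
Profit = GBP 51,615,257.70 − GBP 50,903,000.00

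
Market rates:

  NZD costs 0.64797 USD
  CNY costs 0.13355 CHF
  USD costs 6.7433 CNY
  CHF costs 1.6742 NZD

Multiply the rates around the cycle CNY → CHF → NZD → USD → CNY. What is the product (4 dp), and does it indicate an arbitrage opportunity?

0.9770 (arbitrage exists)

Around CNY → CHF → NZD → USD → CNY: 1 × 0.13355 × 1.6742 × 0.64797 × 6.7433 = 0.976964
Product < 1; profitable direction is CNY → USD → NZD → CHF → CNY.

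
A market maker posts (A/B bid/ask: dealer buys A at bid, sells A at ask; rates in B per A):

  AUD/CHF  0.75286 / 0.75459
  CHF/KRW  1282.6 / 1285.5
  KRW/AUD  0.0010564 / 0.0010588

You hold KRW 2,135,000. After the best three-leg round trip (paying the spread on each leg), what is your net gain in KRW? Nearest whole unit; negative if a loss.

Best loop KRW → AUD → CHF → KRW:
KRW 2,135,000 × 0.0010564 (sell KRW at bid) = AUD 2,255.41
AUD 2,255.41 × 0.75286 (sell AUD at bid) = CHF 1,698.01
CHF 1,698.01 × 1282.6 (sell CHF at bid) = KRW 2,177,869

Net profit: KRW 42,869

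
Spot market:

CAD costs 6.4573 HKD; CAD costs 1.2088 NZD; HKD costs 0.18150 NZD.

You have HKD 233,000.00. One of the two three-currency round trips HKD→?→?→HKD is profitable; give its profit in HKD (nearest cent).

Profitable loop is HKD → CAD → NZD → HKD:
HKD 233,000.00 ÷ 6.4573 = CAD 36,083.19
CAD 36,083.19 × 1.2088 = NZD 43,617.36
NZD 43,617.36 ÷ 0.18150 = HKD 240,316.05
Profit = HKD 240,316.05 − HKD 233,000.00

Profit: HKD 7,316.05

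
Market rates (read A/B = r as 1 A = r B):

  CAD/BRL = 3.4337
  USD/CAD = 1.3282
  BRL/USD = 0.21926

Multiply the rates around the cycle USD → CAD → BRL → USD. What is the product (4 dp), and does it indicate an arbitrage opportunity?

1.0000 (no arbitrage)

Around USD → CAD → BRL → USD: 1 × 1.3282 × 3.4337 × 0.21926 = 0.999966
Product ≈ 1 (deviation 0.003%, within rounding noise).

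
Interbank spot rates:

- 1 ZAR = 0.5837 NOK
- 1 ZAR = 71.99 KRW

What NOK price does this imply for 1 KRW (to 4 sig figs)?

KRW/NOK = 0.008108

1 KRW ÷ 71.99 = 0.0138908 ZAR
0.0138908 ZAR × 0.5837 = 0.00810807 NOK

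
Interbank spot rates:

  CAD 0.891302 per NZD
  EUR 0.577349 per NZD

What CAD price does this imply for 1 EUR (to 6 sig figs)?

1 EUR ÷ 0.577349 = 1.73205 NZD
1.73205 NZD × 0.891302 = 1.54378 CAD

EUR/CAD = 1.54378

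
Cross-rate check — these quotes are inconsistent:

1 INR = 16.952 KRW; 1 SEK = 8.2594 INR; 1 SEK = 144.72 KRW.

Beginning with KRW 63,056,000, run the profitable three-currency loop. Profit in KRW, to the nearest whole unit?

Profit: KRW 2,119,674

Profitable loop is KRW → INR → SEK → KRW:
KRW 63,056,000 ÷ 16.952 = INR 3,719,679.09
INR 3,719,679.09 ÷ 8.2594 = SEK 450,357.06
SEK 450,357.06 × 144.72 = KRW 65,175,674
Profit = KRW 65,175,674 − KRW 63,056,000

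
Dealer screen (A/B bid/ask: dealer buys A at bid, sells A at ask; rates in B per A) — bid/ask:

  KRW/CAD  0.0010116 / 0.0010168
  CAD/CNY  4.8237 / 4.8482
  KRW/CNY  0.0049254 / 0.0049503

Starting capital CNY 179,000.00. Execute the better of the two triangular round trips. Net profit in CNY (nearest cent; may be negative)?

Net result: CNY -154.31 (no profitable arbitrage after spreads)

Best loop CNY → CAD → KRW → CNY:
CNY 179,000.00 ÷ 4.8482 (buy CAD at ask) = CAD 36,920.92
CAD 36,920.92 ÷ 0.0010168 (buy KRW at ask) = KRW 36,310,896
KRW 36,310,896 × 0.0049254 (sell KRW at bid) = CNY 178,845.69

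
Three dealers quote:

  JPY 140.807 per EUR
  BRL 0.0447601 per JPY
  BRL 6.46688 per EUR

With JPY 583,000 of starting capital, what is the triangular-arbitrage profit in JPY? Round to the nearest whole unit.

Profitable loop is JPY → EUR → BRL → JPY:
JPY 583,000 ÷ 140.807 = EUR 4,140.42
EUR 4,140.42 × 6.46688 = BRL 26,775.59
BRL 26,775.59 ÷ 0.0447601 = JPY 598,202
Profit = JPY 598,202 − JPY 583,000

Profit: JPY 15,202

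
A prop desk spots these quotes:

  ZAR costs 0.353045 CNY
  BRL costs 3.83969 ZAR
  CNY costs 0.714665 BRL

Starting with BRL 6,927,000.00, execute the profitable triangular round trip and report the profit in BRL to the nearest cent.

Profit: BRL 223,171.30

Profitable loop is BRL → CNY → ZAR → BRL:
BRL 6,927,000.00 ÷ 0.714665 = CNY 9,692,653.20
CNY 9,692,653.20 ÷ 0.353045 = ZAR 27,454,441.22
ZAR 27,454,441.22 ÷ 3.83969 = BRL 7,150,171.30
Profit = BRL 7,150,171.30 − BRL 6,927,000.00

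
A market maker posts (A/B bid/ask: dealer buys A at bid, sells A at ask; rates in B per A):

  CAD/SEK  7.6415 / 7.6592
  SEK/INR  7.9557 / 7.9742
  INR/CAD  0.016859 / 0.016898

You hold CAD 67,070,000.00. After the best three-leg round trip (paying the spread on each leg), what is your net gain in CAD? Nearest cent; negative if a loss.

Best loop CAD → SEK → INR → CAD:
CAD 67,070,000.00 × 7.6415 (sell CAD at bid) = SEK 512,515,405.00
SEK 512,515,405.00 × 7.9557 (sell SEK at bid) = INR 4,077,418,807.56
INR 4,077,418,807.56 × 0.016859 (sell INR at bid) = CAD 68,741,203.68

Net profit: CAD 1,671,203.68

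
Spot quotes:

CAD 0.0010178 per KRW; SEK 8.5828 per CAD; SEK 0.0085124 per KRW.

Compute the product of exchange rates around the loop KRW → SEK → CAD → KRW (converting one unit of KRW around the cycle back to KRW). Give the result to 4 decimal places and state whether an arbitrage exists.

Around KRW → SEK → CAD → KRW: 1 × 0.0085124 ÷ 8.5828 ÷ 0.0010178 = 0.974452
Product < 1; profitable direction is KRW → CAD → SEK → KRW.

0.9745 (arbitrage exists)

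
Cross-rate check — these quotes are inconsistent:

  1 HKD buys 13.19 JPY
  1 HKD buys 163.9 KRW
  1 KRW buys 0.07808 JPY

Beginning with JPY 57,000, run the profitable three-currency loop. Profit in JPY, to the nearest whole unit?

Profitable loop is JPY → KRW → HKD → JPY:
JPY 57,000 ÷ 0.07808 = KRW 730,020
KRW 730,020 ÷ 163.9 = HKD 4,454.06
HKD 4,454.06 × 13.19 = JPY 58,749
Profit = JPY 58,749 − JPY 57,000

Profit: JPY 1,749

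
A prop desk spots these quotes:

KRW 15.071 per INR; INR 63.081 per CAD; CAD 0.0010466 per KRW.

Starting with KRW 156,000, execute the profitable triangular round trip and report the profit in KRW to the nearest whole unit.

Profitable loop is KRW → INR → CAD → KRW:
KRW 156,000 ÷ 15.071 = INR 10,351.01
INR 10,351.01 ÷ 63.081 = CAD 164.09
CAD 164.09 ÷ 0.0010466 = KRW 156,785
Profit = KRW 156,785 − KRW 156,000

Profit: KRW 785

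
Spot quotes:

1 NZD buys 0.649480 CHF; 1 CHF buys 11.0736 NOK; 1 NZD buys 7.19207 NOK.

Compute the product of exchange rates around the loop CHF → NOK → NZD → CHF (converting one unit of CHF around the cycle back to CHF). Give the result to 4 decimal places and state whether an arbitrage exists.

1.0000 (no arbitrage)

Around CHF → NOK → NZD → CHF: 1 × 11.0736 ÷ 7.19207 × 0.649480 = 1.000002
Product ≈ 1 (deviation 0.000%, within rounding noise).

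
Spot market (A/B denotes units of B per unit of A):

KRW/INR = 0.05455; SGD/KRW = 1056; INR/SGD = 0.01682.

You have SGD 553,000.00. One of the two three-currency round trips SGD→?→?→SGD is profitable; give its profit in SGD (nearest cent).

Profitable loop is SGD → INR → KRW → SGD:
SGD 553,000.00 ÷ 0.01682 = INR 32,877,526.75
INR 32,877,526.75 ÷ 0.05455 = KRW 602,704,432
KRW 602,704,432 ÷ 1056 = SGD 570,742.83
Profit = SGD 570,742.83 − SGD 553,000.00

Profit: SGD 17,742.83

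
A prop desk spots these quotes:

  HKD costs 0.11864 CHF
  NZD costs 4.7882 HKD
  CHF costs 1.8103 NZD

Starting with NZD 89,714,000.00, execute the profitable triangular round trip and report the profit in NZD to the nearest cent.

Profit: NZD 2,546,157.65

Profitable loop is NZD → HKD → CHF → NZD:
NZD 89,714,000.00 × 4.7882 = HKD 429,568,574.80
HKD 429,568,574.80 × 0.11864 = CHF 50,964,015.71
CHF 50,964,015.71 × 1.8103 = NZD 92,260,157.65
Profit = NZD 92,260,157.65 − NZD 89,714,000.00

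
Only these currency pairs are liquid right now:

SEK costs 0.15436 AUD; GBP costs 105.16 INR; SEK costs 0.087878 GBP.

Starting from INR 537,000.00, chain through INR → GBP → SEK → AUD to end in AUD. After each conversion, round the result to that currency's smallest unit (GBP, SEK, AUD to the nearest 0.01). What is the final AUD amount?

INR 537,000.00 ÷ 105.16 = GBP 5,106.50
GBP 5,106.50 ÷ 0.087878 = SEK 58,108.97
SEK 58,108.97 × 0.15436 = AUD 8,969.70

AUD 8,969.70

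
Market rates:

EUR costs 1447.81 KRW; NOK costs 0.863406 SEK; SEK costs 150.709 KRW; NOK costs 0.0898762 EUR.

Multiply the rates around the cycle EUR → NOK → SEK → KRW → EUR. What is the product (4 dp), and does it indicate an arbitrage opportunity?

1.0000 (no arbitrage)

Around EUR → NOK → SEK → KRW → EUR: 1 ÷ 0.0898762 × 0.863406 × 150.709 ÷ 1447.81 = 0.999995
Product ≈ 1 (deviation 0.000%, within rounding noise).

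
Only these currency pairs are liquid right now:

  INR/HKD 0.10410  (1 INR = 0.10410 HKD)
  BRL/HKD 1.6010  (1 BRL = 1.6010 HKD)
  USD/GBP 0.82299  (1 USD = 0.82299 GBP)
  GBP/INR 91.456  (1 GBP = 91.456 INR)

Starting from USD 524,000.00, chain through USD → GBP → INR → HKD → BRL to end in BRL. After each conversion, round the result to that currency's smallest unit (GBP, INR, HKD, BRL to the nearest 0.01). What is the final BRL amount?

USD 524,000.00 × 0.82299 = GBP 431,246.76
GBP 431,246.76 × 91.456 = INR 39,440,103.68
INR 39,440,103.68 × 0.10410 = HKD 4,105,714.79
HKD 4,105,714.79 ÷ 1.6010 = BRL 2,564,468.95

BRL 2,564,468.95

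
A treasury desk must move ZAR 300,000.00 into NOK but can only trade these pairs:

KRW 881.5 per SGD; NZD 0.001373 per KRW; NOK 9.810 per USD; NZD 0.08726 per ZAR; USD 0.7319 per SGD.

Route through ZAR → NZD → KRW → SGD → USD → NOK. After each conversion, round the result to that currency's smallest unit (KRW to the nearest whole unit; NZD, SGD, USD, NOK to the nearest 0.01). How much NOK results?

ZAR 300,000.00 × 0.08726 = NZD 26,178.00
NZD 26,178.00 ÷ 0.001373 = KRW 19,066,278
KRW 19,066,278 ÷ 881.5 = SGD 21,629.36
SGD 21,629.36 × 0.7319 = USD 15,830.53
USD 15,830.53 × 9.810 = NOK 155,297.50

NOK 155,297.50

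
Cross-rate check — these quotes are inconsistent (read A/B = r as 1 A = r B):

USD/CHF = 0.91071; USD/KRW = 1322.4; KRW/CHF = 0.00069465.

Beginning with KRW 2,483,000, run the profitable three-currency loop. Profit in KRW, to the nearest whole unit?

Profitable loop is KRW → CHF → USD → KRW:
KRW 2,483,000 × 0.00069465 = CHF 1,724.82
CHF 1,724.82 ÷ 0.91071 = USD 1,893.92
USD 1,893.92 × 1322.4 = KRW 2,504,526
Profit = KRW 2,504,526 − KRW 2,483,000

Profit: KRW 21,526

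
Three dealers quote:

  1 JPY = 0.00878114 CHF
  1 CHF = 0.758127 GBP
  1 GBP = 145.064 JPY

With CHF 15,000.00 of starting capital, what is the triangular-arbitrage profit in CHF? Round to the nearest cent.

Profit: CHF 532.41

Profitable loop is CHF → JPY → GBP → CHF:
CHF 15,000.00 ÷ 0.00878114 = JPY 1,708,206
JPY 1,708,206 ÷ 145.064 = GBP 11,775.54
GBP 11,775.54 ÷ 0.758127 = CHF 15,532.41
Profit = CHF 15,532.41 − CHF 15,000.00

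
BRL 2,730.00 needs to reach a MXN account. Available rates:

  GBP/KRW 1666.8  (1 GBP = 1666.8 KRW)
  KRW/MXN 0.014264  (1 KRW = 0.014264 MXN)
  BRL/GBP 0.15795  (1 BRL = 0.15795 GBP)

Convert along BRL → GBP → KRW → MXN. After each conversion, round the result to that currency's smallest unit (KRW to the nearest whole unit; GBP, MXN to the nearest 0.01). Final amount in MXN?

BRL 2,730.00 × 0.15795 = GBP 431.20
GBP 431.20 × 1666.8 = KRW 718,724
KRW 718,724 × 0.014264 = MXN 10,251.88

MXN 10,251.88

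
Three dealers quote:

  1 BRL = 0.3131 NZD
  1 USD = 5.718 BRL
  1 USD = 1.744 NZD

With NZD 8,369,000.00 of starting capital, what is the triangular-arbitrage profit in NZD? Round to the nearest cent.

Profitable loop is NZD → USD → BRL → NZD:
NZD 8,369,000.00 ÷ 1.744 = USD 4,798,738.53
USD 4,798,738.53 × 5.718 = BRL 27,439,186.93
BRL 27,439,186.93 × 0.3131 = NZD 8,591,209.43
Profit = NZD 8,591,209.43 − NZD 8,369,000.00

Profit: NZD 222,209.43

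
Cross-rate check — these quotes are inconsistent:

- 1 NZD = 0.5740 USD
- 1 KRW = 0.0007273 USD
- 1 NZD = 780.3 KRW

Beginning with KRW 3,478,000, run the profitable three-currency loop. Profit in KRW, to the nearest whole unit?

Profitable loop is KRW → NZD → USD → KRW:
KRW 3,478,000 ÷ 780.3 = NZD 4,457.26
NZD 4,457.26 × 0.5740 = USD 2,558.47
USD 2,558.47 ÷ 0.0007273 = KRW 3,517,761
Profit = KRW 3,517,761 − KRW 3,478,000

Profit: KRW 39,761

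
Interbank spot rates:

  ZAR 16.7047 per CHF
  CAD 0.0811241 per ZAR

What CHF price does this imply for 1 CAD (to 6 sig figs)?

CAD/CHF = 0.737924

1 CAD ÷ 0.0811241 = 12.3268 ZAR
12.3268 ZAR ÷ 16.7047 = 0.737924 CHF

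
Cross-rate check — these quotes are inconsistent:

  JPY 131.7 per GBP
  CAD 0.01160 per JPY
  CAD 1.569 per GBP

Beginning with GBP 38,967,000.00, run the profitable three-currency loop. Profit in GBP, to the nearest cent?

Profitable loop is GBP → CAD → JPY → GBP:
GBP 38,967,000.00 × 1.569 = CAD 61,139,223.00
CAD 61,139,223.00 ÷ 0.01160 = JPY 5,270,622,672
JPY 5,270,622,672 ÷ 131.7 = GBP 40,019,913.99
Profit = GBP 40,019,913.99 − GBP 38,967,000.00

Profit: GBP 1,052,913.99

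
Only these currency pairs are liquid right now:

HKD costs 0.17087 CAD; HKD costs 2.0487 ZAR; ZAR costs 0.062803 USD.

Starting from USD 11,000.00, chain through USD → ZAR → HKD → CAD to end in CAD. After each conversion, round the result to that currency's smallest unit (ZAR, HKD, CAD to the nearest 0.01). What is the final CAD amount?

CAD 14,608.30

USD 11,000.00 ÷ 0.062803 = ZAR 175,150.87
ZAR 175,150.87 ÷ 2.0487 = HKD 85,493.66
HKD 85,493.66 × 0.17087 = CAD 14,608.30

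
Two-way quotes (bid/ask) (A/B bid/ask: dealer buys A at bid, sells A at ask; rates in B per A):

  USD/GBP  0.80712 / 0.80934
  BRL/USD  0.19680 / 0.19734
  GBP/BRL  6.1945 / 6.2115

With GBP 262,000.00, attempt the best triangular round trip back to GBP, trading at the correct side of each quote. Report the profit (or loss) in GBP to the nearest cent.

Best loop GBP → USD → BRL → GBP:
GBP 262,000.00 ÷ 0.80934 (buy USD at ask) = USD 323,720.56
USD 323,720.56 ÷ 0.19734 (buy BRL at ask) = BRL 1,640,420.40
BRL 1,640,420.40 ÷ 6.2115 (buy GBP at ask) = GBP 264,094.08

Net profit: GBP 2,094.08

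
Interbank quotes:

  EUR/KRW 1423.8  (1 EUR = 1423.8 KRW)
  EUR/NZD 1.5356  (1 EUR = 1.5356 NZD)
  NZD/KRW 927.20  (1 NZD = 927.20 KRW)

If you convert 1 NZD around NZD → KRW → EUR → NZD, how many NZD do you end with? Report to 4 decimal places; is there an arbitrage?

1.0000 (no arbitrage)

Around NZD → KRW → EUR → NZD: 1 × 927.20 ÷ 1423.8 × 1.5356 = 1.000006
Product ≈ 1 (deviation 0.001%, within rounding noise).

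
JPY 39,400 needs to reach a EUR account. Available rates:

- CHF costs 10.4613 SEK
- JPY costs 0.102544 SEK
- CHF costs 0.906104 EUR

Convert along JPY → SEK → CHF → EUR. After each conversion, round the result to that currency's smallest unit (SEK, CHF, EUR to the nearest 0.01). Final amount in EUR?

EUR 349.95

JPY 39,400 × 0.102544 = SEK 4,040.23
SEK 4,040.23 ÷ 10.4613 = CHF 386.21
CHF 386.21 × 0.906104 = EUR 349.95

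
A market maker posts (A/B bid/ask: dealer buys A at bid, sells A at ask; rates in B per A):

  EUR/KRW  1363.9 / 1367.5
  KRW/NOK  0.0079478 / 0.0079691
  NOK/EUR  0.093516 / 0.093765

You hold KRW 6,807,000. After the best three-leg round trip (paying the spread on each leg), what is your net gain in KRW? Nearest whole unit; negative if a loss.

Net profit: KRW 93,350

Best loop KRW → NOK → EUR → KRW:
KRW 6,807,000 × 0.0079478 (sell KRW at bid) = NOK 54,100.67
NOK 54,100.67 × 0.093516 (sell NOK at bid) = EUR 5,059.28
EUR 5,059.28 × 1363.9 (sell EUR at bid) = KRW 6,900,350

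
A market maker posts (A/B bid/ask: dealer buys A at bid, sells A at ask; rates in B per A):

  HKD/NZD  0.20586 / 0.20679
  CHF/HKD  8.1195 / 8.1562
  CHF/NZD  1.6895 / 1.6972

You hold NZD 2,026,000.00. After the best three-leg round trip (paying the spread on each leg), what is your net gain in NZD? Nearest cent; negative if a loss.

Best loop NZD → HKD → CHF → NZD:
NZD 2,026,000.00 ÷ 0.20679 (buy HKD at ask) = HKD 9,797,378.98
HKD 9,797,378.98 ÷ 8.1562 (buy CHF at ask) = CHF 1,201,218.58
CHF 1,201,218.58 × 1.6895 (sell CHF at bid) = NZD 2,029,458.79

Net profit: NZD 3,458.79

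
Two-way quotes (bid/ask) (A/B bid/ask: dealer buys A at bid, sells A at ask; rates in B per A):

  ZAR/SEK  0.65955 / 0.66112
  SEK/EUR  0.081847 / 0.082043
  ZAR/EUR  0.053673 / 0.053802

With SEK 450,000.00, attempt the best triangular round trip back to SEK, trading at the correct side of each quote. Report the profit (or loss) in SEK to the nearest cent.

Best loop SEK → EUR → ZAR → SEK:
SEK 450,000.00 × 0.081847 (sell SEK at bid) = EUR 36,831.15
EUR 36,831.15 ÷ 0.053802 (buy ZAR at ask) = ZAR 684,568.42
ZAR 684,568.42 × 0.65955 (sell ZAR at bid) = SEK 451,507.10

Net profit: SEK 1,507.10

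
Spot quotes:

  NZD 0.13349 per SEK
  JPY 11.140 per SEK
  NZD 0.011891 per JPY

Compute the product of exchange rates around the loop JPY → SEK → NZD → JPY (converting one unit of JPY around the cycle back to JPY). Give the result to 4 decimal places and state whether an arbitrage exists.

Around JPY → SEK → NZD → JPY: 1 ÷ 11.140 × 0.13349 ÷ 0.011891 = 1.007732
Product > 1; profitable direction is JPY → SEK → NZD → JPY.

1.0077 (arbitrage exists)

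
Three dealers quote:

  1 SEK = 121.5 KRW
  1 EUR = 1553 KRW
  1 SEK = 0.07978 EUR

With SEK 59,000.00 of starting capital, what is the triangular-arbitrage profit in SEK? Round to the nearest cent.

Profit: SEK 1,164.63

Profitable loop is SEK → EUR → KRW → SEK:
SEK 59,000.00 × 0.07978 = EUR 4,707.02
EUR 4,707.02 × 1553 = KRW 7,310,002
KRW 7,310,002 ÷ 121.5 = SEK 60,164.63
Profit = SEK 60,164.63 − SEK 59,000.00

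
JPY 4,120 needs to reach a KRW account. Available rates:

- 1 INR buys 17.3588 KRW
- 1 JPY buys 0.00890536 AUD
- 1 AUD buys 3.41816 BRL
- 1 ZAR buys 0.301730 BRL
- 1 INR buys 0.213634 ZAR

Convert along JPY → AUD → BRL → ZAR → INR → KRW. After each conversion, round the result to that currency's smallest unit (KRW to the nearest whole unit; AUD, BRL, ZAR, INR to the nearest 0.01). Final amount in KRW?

JPY 4,120 × 0.00890536 = AUD 36.69
AUD 36.69 × 3.41816 = BRL 125.41
BRL 125.41 ÷ 0.301730 = ZAR 415.64
ZAR 415.64 ÷ 0.213634 = INR 1,945.57
INR 1,945.57 × 17.3588 = KRW 33,773

KRW 33,773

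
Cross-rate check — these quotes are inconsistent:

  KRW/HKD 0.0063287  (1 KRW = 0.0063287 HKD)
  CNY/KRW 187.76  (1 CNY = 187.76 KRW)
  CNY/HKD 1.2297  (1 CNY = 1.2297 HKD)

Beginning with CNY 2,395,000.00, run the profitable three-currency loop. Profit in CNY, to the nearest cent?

Profit: CNY 83,489.62

Profitable loop is CNY → HKD → KRW → CNY:
CNY 2,395,000.00 × 1.2297 = HKD 2,945,131.50
HKD 2,945,131.50 ÷ 0.0063287 = KRW 465,361,212
KRW 465,361,212 ÷ 187.76 = CNY 2,478,489.62
Profit = CNY 2,478,489.62 − CNY 2,395,000.00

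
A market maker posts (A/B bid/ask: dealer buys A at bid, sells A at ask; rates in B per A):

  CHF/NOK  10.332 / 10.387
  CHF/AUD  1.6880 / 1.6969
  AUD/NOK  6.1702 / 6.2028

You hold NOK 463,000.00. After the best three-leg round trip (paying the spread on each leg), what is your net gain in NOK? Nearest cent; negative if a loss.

Best loop NOK → CHF → AUD → NOK:
NOK 463,000.00 ÷ 10.387 (buy CHF at ask) = CHF 44,574.95
CHF 44,574.95 × 1.6880 (sell CHF at bid) = AUD 75,242.51
AUD 75,242.51 × 6.1702 (sell AUD at bid) = NOK 464,261.36

Net profit: NOK 1,261.36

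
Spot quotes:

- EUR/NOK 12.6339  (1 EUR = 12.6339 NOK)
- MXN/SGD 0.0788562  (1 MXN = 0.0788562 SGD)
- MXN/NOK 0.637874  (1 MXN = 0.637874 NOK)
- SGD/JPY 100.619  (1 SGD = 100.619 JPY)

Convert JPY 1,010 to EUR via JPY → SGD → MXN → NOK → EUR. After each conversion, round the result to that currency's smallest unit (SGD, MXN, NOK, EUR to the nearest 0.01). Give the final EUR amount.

JPY 1,010 ÷ 100.619 = SGD 10.04
SGD 10.04 ÷ 0.0788562 = MXN 127.32
MXN 127.32 × 0.637874 = NOK 81.21
NOK 81.21 ÷ 12.6339 = EUR 6.43

EUR 6.43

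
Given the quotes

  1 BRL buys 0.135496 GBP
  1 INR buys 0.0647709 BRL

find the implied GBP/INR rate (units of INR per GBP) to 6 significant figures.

1 GBP ÷ 0.135496 = 7.38029 BRL
7.38029 BRL ÷ 0.0647709 = 113.945 INR

GBP/INR = 113.945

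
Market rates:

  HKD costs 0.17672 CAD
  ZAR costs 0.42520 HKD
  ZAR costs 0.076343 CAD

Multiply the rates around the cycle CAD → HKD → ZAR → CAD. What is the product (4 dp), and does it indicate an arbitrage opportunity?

Around CAD → HKD → ZAR → CAD: 1 ÷ 0.17672 ÷ 0.42520 × 0.076343 = 1.015992
Product > 1; profitable direction is CAD → HKD → ZAR → CAD.

1.0160 (arbitrage exists)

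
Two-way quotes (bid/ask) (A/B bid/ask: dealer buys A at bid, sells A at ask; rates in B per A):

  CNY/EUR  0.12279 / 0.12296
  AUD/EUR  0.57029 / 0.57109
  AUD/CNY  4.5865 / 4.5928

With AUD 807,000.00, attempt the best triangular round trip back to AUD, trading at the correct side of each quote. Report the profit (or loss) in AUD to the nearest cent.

Best loop AUD → EUR → CNY → AUD:
AUD 807,000.00 × 0.57029 (sell AUD at bid) = EUR 460,224.03
EUR 460,224.03 ÷ 0.12296 (buy CNY at ask) = CNY 3,742,875.98
CNY 3,742,875.98 ÷ 4.5928 (buy AUD at ask) = AUD 814,944.26

Net profit: AUD 7,944.26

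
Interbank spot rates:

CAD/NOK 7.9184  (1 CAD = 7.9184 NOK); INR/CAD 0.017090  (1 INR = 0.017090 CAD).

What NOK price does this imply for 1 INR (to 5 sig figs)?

INR/NOK = 0.13533

1 INR × 0.017090 = 0.01709 CAD
0.01709 CAD × 7.9184 = 0.135325 NOK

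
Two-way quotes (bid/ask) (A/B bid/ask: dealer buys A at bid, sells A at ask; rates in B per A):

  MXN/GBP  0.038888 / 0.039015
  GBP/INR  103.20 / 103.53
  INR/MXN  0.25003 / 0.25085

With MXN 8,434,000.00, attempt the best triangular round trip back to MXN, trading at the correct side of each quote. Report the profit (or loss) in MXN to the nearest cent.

Net profit: MXN 28,935.34

Best loop MXN → GBP → INR → MXN:
MXN 8,434,000.00 × 0.038888 (sell MXN at bid) = GBP 327,981.39
GBP 327,981.39 × 103.20 (sell GBP at bid) = INR 33,847,679.65
INR 33,847,679.65 × 0.25003 (sell INR at bid) = MXN 8,462,935.34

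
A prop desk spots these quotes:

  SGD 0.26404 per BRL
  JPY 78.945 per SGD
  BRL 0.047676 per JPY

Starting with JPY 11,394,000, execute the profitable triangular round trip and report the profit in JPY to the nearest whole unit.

Profit: JPY 71,211

Profitable loop is JPY → SGD → BRL → JPY:
JPY 11,394,000 ÷ 78.945 = SGD 144,328.33
SGD 144,328.33 ÷ 0.26404 = BRL 546,615.40
BRL 546,615.40 ÷ 0.047676 = JPY 11,465,211
Profit = JPY 11,465,211 − JPY 11,394,000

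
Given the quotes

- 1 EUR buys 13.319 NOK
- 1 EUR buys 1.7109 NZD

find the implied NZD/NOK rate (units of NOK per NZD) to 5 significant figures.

1 NZD ÷ 1.7109 = 0.584488 EUR
0.584488 EUR × 13.319 = 7.78479 NOK

NZD/NOK = 7.7848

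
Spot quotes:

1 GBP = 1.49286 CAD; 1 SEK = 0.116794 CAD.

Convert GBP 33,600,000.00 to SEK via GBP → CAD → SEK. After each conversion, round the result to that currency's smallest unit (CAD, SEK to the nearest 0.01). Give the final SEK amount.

GBP 33,600,000.00 × 1.49286 = CAD 50,160,096.00
CAD 50,160,096.00 ÷ 0.116794 = SEK 429,474,938.78

SEK 429,474,938.78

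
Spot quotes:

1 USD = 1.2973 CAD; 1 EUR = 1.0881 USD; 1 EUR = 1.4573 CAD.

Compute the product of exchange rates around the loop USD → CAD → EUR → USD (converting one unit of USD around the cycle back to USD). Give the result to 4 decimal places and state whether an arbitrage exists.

0.9686 (arbitrage exists)

Around USD → CAD → EUR → USD: 1 × 1.2973 ÷ 1.4573 × 1.0881 = 0.968635
Product < 1; profitable direction is USD → EUR → CAD → USD.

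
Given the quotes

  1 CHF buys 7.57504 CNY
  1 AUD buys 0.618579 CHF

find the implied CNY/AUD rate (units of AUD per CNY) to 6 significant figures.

1 CNY ÷ 7.57504 = 0.132013 CHF
0.132013 CHF ÷ 0.618579 = 0.213413 AUD

CNY/AUD = 0.213413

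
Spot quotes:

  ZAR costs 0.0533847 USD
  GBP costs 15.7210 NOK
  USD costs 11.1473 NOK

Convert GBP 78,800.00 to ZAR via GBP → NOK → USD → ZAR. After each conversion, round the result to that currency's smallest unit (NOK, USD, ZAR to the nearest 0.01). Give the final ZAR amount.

ZAR 2,081,708.43

GBP 78,800.00 × 15.7210 = NOK 1,238,814.80
NOK 1,238,814.80 ÷ 11.1473 = USD 111,131.38
USD 111,131.38 ÷ 0.0533847 = ZAR 2,081,708.43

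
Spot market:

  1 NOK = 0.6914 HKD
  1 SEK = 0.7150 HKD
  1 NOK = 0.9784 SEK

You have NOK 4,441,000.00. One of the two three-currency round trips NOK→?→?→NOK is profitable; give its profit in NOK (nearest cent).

Profit: NOK 52,387.61

Profitable loop is NOK → SEK → HKD → NOK:
NOK 4,441,000.00 × 0.9784 = SEK 4,345,074.40
SEK 4,345,074.40 × 0.7150 = HKD 3,106,728.20
HKD 3,106,728.20 ÷ 0.6914 = NOK 4,493,387.61
Profit = NOK 4,493,387.61 − NOK 4,441,000.00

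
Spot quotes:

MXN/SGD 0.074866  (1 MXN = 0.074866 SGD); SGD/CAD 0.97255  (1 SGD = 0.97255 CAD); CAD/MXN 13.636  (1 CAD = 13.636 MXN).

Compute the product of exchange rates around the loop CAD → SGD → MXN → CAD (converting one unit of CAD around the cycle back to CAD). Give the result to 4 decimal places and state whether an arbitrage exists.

1.0072 (arbitrage exists)

Around CAD → SGD → MXN → CAD: 1 ÷ 0.97255 ÷ 0.074866 ÷ 13.636 = 1.007202
Product > 1; profitable direction is CAD → SGD → MXN → CAD.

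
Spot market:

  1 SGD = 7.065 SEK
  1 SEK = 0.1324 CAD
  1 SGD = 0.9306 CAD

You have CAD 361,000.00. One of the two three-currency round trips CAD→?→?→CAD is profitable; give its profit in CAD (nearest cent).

Profitable loop is CAD → SGD → SEK → CAD:
CAD 361,000.00 ÷ 0.9306 = SGD 387,921.77
SGD 387,921.77 × 7.065 = SEK 2,740,667.31
SEK 2,740,667.31 × 0.1324 = CAD 362,864.35
Profit = CAD 362,864.35 − CAD 361,000.00

Profit: CAD 1,864.35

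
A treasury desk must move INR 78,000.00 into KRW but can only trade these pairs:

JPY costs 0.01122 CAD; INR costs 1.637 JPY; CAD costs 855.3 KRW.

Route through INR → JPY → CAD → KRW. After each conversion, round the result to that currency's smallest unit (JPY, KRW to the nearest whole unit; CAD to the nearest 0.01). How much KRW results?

KRW 1,225,337

INR 78,000.00 × 1.637 = JPY 127,686
JPY 127,686 × 0.01122 = CAD 1,432.64
CAD 1,432.64 × 855.3 = KRW 1,225,337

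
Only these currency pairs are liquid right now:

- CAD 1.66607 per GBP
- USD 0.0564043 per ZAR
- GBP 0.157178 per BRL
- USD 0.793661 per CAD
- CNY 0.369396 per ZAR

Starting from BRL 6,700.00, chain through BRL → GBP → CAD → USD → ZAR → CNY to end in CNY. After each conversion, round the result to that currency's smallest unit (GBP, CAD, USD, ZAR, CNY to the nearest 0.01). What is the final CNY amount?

CNY 9,119.52

BRL 6,700.00 × 0.157178 = GBP 1,053.09
GBP 1,053.09 × 1.66607 = CAD 1,754.52
CAD 1,754.52 × 0.793661 = USD 1,392.49
USD 1,392.49 ÷ 0.0564043 = ZAR 24,687.66
ZAR 24,687.66 × 0.369396 = CNY 9,119.52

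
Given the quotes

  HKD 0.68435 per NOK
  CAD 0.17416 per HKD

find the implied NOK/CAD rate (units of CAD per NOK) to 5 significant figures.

1 NOK × 0.68435 = 0.68435 HKD
0.68435 HKD × 0.17416 = 0.119186 CAD

NOK/CAD = 0.11919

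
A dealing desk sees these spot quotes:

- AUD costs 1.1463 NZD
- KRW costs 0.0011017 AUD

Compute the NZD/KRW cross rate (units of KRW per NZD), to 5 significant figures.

1 NZD ÷ 1.1463 = 0.872372 AUD
0.872372 AUD ÷ 0.0011017 = 791.842 KRW

NZD/KRW = 791.84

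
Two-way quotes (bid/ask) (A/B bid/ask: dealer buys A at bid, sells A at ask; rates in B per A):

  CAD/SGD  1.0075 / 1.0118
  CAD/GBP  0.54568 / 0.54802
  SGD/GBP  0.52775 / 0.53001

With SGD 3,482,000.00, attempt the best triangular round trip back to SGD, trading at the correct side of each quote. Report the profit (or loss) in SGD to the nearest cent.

Net profit: SGD 61,137.97

Best loop SGD → CAD → GBP → SGD:
SGD 3,482,000.00 ÷ 1.0118 (buy CAD at ask) = CAD 3,441,391.58
CAD 3,441,391.58 × 0.54568 (sell CAD at bid) = GBP 1,877,898.56
GBP 1,877,898.56 ÷ 0.53001 (buy SGD at ask) = SGD 3,543,137.97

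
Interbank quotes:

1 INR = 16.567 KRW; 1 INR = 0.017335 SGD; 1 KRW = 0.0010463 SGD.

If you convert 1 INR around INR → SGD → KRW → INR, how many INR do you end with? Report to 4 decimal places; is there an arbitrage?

1.0001 (no arbitrage)

Around INR → SGD → KRW → INR: 1 × 0.017335 ÷ 0.0010463 ÷ 16.567 = 1.000055
Product ≈ 1 (deviation 0.005%, within rounding noise).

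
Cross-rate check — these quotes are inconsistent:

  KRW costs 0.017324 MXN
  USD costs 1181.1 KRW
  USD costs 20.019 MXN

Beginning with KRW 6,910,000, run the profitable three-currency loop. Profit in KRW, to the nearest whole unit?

Profit: KRW 152,696

Profitable loop is KRW → MXN → USD → KRW:
KRW 6,910,000 × 0.017324 = MXN 119,708.84
MXN 119,708.84 ÷ 20.019 = USD 5,979.76
USD 5,979.76 × 1181.1 = KRW 7,062,696
Profit = KRW 7,062,696 − KRW 6,910,000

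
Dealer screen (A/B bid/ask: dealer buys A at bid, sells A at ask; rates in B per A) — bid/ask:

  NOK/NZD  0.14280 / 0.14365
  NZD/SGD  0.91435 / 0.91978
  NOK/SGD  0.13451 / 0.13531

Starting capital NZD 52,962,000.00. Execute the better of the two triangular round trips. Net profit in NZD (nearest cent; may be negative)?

Net profit: NZD 955,451.64

Best loop NZD → NOK → SGD → NZD:
NZD 52,962,000.00 ÷ 0.14365 (buy NOK at ask) = NOK 368,687,782.81
NOK 368,687,782.81 × 0.13451 (sell NOK at bid) = SGD 49,592,193.67
SGD 49,592,193.67 ÷ 0.91978 (buy NZD at ask) = NZD 53,917,451.64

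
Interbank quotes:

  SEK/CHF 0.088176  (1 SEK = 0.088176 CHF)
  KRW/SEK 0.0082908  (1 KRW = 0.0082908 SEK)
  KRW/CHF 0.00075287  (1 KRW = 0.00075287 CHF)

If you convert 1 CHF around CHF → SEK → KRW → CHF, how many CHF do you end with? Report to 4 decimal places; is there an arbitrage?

1.0298 (arbitrage exists)

Around CHF → SEK → KRW → CHF: 1 ÷ 0.088176 ÷ 0.0082908 × 0.00075287 = 1.029848
Product > 1; profitable direction is CHF → SEK → KRW → CHF.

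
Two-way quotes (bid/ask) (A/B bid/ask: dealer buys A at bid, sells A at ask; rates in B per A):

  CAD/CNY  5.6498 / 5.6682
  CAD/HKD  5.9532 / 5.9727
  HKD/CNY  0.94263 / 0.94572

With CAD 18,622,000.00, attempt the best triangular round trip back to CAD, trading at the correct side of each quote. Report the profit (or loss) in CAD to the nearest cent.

Net profit: CAD 4,279.77

Best loop CAD → CNY → HKD → CAD:
CAD 18,622,000.00 × 5.6498 (sell CAD at bid) = CNY 105,210,575.60
CNY 105,210,575.60 ÷ 0.94572 (buy HKD at ask) = HKD 111,249,181.15
HKD 111,249,181.15 ÷ 5.9727 (buy CAD at ask) = CAD 18,626,279.77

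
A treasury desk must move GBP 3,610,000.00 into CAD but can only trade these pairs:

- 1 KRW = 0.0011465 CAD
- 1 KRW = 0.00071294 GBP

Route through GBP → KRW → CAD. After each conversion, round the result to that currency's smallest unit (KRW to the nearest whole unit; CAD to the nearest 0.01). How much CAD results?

CAD 5,805,348.28

GBP 3,610,000.00 ÷ 0.00071294 = KRW 5,063,539,709
KRW 5,063,539,709 × 0.0011465 = CAD 5,805,348.28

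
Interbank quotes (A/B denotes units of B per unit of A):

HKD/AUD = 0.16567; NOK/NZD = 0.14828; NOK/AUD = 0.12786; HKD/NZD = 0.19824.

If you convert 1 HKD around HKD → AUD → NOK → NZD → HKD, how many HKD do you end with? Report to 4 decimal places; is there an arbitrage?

Around HKD → AUD → NOK → NZD → HKD: 1 × 0.16567 ÷ 0.12786 × 0.14828 ÷ 0.19824 = 0.969171
Product < 1; profitable direction is HKD → NZD → NOK → AUD → HKD.

0.9692 (arbitrage exists)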